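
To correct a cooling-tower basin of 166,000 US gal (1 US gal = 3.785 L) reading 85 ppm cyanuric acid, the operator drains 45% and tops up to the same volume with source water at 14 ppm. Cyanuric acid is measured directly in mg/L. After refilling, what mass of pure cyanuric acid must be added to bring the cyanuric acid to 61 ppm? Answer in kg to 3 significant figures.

Volume: 166,000 US gal × 3.785 L/gal = 628,310 L.
After draining 45% and refilling: 85 × 0.55 + 14 × 0.45 = 53.05 ppm.
Deficit to target: 61 − 53.05 = 7.95 mg/L.
Mass: 7.95 mg/L × 628,310 L = 4995 g cyanuric acid.

5.00 kg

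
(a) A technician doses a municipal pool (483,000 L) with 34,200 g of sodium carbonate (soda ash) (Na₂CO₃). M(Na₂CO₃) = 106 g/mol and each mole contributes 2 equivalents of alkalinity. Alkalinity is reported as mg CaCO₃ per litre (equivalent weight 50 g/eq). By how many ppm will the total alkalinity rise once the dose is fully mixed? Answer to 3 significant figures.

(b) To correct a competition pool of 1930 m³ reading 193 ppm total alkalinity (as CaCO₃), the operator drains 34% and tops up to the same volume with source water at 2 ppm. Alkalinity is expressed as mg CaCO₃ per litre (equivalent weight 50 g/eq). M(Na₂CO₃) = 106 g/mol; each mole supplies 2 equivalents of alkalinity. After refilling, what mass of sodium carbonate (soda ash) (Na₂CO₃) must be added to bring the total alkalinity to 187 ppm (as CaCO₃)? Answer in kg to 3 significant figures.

(a) Moles of Na₂CO₃: 34,200 g ÷ 106 g/mol = 322.6 mol → 645.3 eq of alkalinity.
(a) As CaCO₃: 645.3 eq × 50 g/eq = 32,260 g.
(a) Rise: 32,260 g / 483,000 L × 1000 = 66.8 mg/L.

(b) Volume: 1930 m³ = 1,930,000 L.
(b) After draining 34% and refilling: 193 × 0.66 + 2 × 0.34 = 128.06 ppm.
(b) Deficit to target: 187 − 128.06 = 58.94 mg/L.
(b) As CaCO₃: 58.94 mg/L × 1,930,000 L = 113,800 g; ÷ 50 g/eq ÷ 2 = 1138 mol Na₂CO₃.
(b) Mass: 1138 × 106 = 120,600 g.

(a) 66.8 ppm; (b) 121 kg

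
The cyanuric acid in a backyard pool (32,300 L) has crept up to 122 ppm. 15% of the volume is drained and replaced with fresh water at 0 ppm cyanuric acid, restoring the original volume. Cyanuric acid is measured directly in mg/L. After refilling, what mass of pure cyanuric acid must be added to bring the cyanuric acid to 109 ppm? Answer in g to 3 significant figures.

171 g

After draining 15% and refilling: 122 × 0.85 + 0 × 0.15 = 103.7 ppm.
Deficit to target: 109 − 103.7 = 5.3 mg/L.
Mass: 5.3 mg/L × 32,300 L = 171.2 g cyanuric acid.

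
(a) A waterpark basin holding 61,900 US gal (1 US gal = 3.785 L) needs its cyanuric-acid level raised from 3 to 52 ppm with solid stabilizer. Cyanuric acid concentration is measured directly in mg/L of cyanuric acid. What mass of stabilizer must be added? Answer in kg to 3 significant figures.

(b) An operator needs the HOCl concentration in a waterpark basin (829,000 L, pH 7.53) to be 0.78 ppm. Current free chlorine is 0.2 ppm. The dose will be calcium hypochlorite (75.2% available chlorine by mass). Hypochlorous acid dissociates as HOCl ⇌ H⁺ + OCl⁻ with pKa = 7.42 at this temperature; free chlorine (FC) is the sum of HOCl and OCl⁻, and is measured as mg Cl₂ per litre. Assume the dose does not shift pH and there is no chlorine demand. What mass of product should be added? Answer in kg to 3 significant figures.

(a) Volume: 61,900 US gal × 3.785 L/gal = 234,292 L.
(a) CYA to add: (52 − 3) = 49 mg/L × 234,292 L = 11,480 g cyanuric acid.

(b) [OCl⁻]/[HOCl] = 10^(pH − pKa) = 10^(7.53 − 7.42) = 1.288; fraction as HOCl = 1/(1 + 1.288) = 0.437.
(b) Free chlorine required for 0.78 ppm HOCl: 0.78 / 0.437 = 1.785 ppm.
(b) FC to add: 1.785 − 0.2 = 1.585 mg/L as Cl₂.
(b) Cl₂ equivalent: 1.585 mg/L × 829,000 L = 1314 g.
(b) Product at 75.2% available Cl: 1314 / 0.752 = 1747 g.

(a) 11.5 kg; (b) 1.75 kg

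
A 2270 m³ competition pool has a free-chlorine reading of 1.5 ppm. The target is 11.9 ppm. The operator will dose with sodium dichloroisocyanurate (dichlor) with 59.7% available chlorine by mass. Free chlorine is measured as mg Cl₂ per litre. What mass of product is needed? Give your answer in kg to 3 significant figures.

Volume: 2270 m³ = 2,270,000 L.
Chlorine deficit: 11.9 − 1.5 = 10.4 ppm = 10.4 mg/L as Cl₂.
Cl₂ equivalent needed: 10.4 mg/L × 2,270,000 L = 23,610,000 mg = 23,610 g.
Product at 59.7% available chlorine: 23,610 / 0.597 = 39,540 g.

39.5 kg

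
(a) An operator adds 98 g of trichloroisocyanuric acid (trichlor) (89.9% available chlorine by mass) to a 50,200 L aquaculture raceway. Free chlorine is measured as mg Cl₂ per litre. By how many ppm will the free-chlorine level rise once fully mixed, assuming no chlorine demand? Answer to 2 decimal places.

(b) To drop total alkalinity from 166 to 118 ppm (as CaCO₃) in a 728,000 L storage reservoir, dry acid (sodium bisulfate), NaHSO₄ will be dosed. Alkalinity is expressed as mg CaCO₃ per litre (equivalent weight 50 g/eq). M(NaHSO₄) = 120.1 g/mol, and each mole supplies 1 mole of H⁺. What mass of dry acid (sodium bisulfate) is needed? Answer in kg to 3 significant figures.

(a) Available chlorine delivered: 98 g × 0.899 = 88.1 g as Cl₂.
(a) Concentration rise: 88.1 g / 50,200 L = 1.755 mg/L = 1.76 ppm.

(b) Alkalinity to neutralize: (166 − 118) = 48 mg/L as CaCO₃ × 728,000 L = 34,940 g as CaCO₃.
(b) Equivalents of H⁺ required: 34,940 ÷ 50 g/eq = 698.9 eq = 698.9 mol NaHSO₄.
(b) Mass of NaHSO₄: 698.9 × 120.1 = 83,940 g.

(a) 1.76 ppm; (b) 83.9 kg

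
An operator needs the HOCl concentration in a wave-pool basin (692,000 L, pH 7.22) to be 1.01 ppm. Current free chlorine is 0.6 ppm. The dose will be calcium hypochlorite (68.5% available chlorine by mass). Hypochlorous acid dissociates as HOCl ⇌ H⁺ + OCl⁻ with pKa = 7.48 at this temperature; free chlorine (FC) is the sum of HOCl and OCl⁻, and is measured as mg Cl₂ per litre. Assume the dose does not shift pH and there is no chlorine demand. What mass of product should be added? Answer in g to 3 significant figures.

[OCl⁻]/[HOCl] = 10^(pH − pKa) = 10^(7.22 − 7.48) = 0.5495; fraction as HOCl = 1/(1 + 0.5495) = 0.6454.
Free chlorine required for 1.01 ppm HOCl: 1.01 / 0.6454 = 1.565 ppm.
FC to add: 1.565 − 0.6 = 0.965 mg/L as Cl₂.
Cl₂ equivalent: 0.965 mg/L × 692,000 L = 667.8 g.
Product at 68.5% available Cl: 667.8 / 0.685 = 974.9 g.

975 g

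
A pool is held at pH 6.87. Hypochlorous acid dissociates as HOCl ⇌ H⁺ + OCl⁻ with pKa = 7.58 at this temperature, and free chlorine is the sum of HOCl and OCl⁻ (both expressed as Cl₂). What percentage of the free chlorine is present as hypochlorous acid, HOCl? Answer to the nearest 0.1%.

[OCl⁻]/[HOCl] = 10^(pH − pKa) = 10^(6.87 − 7.58) = 10^-0.71 = 0.195.
Fraction as HOCl = 1 / (1 + 0.195) = 0.8368.

83.7%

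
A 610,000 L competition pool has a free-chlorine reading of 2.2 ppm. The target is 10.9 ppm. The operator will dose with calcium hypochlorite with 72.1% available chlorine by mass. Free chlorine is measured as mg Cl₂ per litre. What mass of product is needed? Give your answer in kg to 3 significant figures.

Chlorine deficit: 10.9 − 2.2 = 8.7 ppm = 8.7 mg/L as Cl₂.
Cl₂ equivalent needed: 8.7 mg/L × 610,000 L = 5,307,000 mg = 5307 g.
Product at 72.1% available chlorine: 5307 / 0.721 = 7361 g.

7.36 kg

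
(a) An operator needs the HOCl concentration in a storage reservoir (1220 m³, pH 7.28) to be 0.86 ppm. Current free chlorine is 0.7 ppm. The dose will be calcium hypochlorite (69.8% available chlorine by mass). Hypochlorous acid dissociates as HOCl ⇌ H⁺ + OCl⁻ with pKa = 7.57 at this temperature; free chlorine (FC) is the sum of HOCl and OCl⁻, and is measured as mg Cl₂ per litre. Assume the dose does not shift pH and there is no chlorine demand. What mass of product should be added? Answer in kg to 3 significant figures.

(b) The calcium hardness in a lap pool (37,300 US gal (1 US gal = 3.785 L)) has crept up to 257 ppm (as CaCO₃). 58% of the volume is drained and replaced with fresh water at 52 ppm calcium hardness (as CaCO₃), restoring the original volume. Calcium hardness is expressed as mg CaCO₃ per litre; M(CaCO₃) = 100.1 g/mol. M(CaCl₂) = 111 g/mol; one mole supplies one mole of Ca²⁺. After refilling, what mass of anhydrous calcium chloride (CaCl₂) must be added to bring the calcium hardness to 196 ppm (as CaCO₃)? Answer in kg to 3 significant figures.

(a) Volume: 1220 m³ = 1,220,000 L.
(a) [OCl⁻]/[HOCl] = 10^(pH − pKa) = 10^(7.28 − 7.57) = 0.5129; fraction as HOCl = 1/(1 + 0.5129) = 0.661.
(a) Free chlorine required for 0.86 ppm HOCl: 0.86 / 0.661 = 1.301 ppm.
(a) FC to add: 1.301 − 0.7 = 0.6011 mg/L as Cl₂.
(a) Cl₂ equivalent: 0.6011 mg/L × 1,220,000 L = 733.3 g.
(a) Product at 69.8% available Cl: 733.3 / 0.698 = 1051 g.

(b) Volume: 37,300 US gal × 3.785 L/gal = 141,180 L.
(b) After draining 58% and refilling: 257 × 0.42 + 52 × 0.58 = 138.1 ppm.
(b) Deficit to target: 196 − 138.1 = 57.9 mg/L.
(b) As CaCO₃: 57.9 mg/L × 141,180 L = 8174 g; ÷ 100.1 = 81.66 mol Ca²⁺.
(b) Mass: 81.66 × 111 = 9064 g.

(a) 1.05 kg; (b) 9.06 kg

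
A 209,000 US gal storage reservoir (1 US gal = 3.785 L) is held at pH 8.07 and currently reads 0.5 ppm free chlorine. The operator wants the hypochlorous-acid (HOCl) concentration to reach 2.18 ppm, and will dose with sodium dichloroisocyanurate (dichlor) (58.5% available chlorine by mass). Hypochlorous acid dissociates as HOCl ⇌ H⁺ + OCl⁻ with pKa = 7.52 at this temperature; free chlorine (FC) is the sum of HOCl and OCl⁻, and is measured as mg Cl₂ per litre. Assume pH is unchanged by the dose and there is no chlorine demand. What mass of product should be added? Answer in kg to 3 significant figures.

Volume: 209,000 US gal × 3.785 L/gal = 791,065 L.
[OCl⁻]/[HOCl] = 10^(pH − pKa) = 10^(8.07 − 7.52) = 3.548; fraction as HOCl = 1/(1 + 3.548) = 0.2199.
Free chlorine required for 2.18 ppm HOCl: 2.18 / 0.2199 = 9.915 ppm.
FC to add: 9.915 − 0.5 = 9.415 mg/L as Cl₂.
Cl₂ equivalent: 9.415 mg/L × 791,065 L = 7448 g.
Product at 58.5% available Cl: 7448 / 0.585 = 12,730 g.

12.7 kg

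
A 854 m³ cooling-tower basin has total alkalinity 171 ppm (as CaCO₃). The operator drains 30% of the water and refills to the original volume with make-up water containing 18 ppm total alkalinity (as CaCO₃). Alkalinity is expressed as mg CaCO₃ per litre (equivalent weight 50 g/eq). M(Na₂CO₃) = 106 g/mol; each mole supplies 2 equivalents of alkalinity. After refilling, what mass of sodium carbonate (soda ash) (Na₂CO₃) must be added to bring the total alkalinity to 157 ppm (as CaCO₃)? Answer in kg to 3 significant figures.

28.9 kg

Volume: 854 m³ = 854,000 L.
After draining 30% and refilling: 171 × 0.70 + 18 × 0.30 = 125.1 ppm.
Deficit to target: 157 − 125.1 = 31.9 mg/L.
As CaCO₃: 31.9 mg/L × 854,000 L = 27,240 g; ÷ 50 g/eq ÷ 2 = 272.4 mol Na₂CO₃.
Mass: 272.4 × 106 = 28,880 g.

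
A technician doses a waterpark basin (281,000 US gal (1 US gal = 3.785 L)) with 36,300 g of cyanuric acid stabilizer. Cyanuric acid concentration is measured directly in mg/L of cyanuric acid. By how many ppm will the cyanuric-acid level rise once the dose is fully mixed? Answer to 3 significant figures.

Volume: 281,000 US gal × 3.785 L/gal = 1,063,585 L.
Rise: 36,300 g / 1,063,585 L × 1000 = 34.13 mg/L.

34.1 ppm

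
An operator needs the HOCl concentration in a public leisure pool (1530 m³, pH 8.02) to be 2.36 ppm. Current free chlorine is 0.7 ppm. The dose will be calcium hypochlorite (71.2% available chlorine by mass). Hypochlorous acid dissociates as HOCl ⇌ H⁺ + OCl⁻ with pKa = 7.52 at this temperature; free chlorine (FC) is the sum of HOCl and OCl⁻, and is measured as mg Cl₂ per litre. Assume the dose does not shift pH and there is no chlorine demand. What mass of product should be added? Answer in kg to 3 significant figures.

19.6 kg

Volume: 1530 m³ = 1,530,000 L.
[OCl⁻]/[HOCl] = 10^(pH − pKa) = 10^(8.02 − 7.52) = 3.162; fraction as HOCl = 1/(1 + 3.162) = 0.2403.
Free chlorine required for 2.36 ppm HOCl: 2.36 / 0.2403 = 9.823 ppm.
FC to add: 9.823 − 0.7 = 9.123 mg/L as Cl₂.
Cl₂ equivalent: 9.123 mg/L × 1,530,000 L = 13,960 g.
Product at 71.2% available Cl: 13,960 / 0.712 = 19,600 g.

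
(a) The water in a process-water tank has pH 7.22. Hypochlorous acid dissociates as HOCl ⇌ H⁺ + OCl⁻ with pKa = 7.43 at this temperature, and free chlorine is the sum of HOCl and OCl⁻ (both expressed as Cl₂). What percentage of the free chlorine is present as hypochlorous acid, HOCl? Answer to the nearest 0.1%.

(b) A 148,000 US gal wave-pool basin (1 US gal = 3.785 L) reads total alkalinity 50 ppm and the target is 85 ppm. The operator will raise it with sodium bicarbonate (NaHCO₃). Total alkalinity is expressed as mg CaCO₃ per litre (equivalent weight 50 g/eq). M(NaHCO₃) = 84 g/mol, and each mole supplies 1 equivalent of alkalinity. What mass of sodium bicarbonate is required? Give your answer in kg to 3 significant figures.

(a) [OCl⁻]/[HOCl] = 10^(pH − pKa) = 10^(7.22 − 7.43) = 10^-0.21 = 0.6166.
(a) Fraction as HOCl = 1 / (1 + 0.6166) = 0.6186.

(b) Volume: 148,000 US gal × 3.785 L/gal = 560,180 L.
(b) Alkalinity to add: (85 − 50) = 35 mg/L as CaCO₃ × 560,180 L = 19,610 g as CaCO₃.
(b) Equivalents: 19,610 g ÷ 50 g/eq = 392.1 eq.
(b) NaHCO₃ supplies 1 eq per mole → 392.1 mol.
(b) Mass: 392.1 mol × 84 g/mol = 32,940 g.

(a) 61.9%; (b) 32.9 kg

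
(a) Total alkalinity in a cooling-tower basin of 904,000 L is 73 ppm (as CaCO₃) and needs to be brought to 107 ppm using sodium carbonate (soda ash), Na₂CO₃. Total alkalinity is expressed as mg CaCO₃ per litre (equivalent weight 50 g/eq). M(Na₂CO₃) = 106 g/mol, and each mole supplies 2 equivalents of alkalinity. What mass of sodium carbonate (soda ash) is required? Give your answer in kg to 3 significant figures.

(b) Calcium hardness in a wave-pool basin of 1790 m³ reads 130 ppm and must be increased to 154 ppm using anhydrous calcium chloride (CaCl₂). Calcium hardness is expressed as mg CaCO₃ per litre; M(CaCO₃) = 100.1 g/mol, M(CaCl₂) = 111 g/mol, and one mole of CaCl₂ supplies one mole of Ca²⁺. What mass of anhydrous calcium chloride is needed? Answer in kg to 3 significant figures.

(a) Alkalinity to add: (107 − 73) = 34 mg/L as CaCO₃ × 904,000 L = 30,740 g as CaCO₃.
(a) Equivalents: 30,740 g ÷ 50 g/eq = 614.7 eq.
(a) Each mole of Na₂CO₃ supplies 2 eq, so 614.7 / 2 = 307.4 mol.
(a) Mass: 307.4 mol × 106 g/mol = 32,580 g.

(b) Volume: 1790 m³ = 1,790,000 L.
(b) Hardness to add: (154 − 130) = 24 mg/L as CaCO₃ × 1,790,000 L = 42,960 g as CaCO₃.
(b) Moles of Ca²⁺ (1 mol Ca²⁺ ≡ 1 mol CaCO₃): 42,960 / 100.1 g/mol = 429.2 mol.
(b) Mass of CaCl₂: 429.2 × 111 = 47,640 g.

(a) 32.6 kg; (b) 47.6 kg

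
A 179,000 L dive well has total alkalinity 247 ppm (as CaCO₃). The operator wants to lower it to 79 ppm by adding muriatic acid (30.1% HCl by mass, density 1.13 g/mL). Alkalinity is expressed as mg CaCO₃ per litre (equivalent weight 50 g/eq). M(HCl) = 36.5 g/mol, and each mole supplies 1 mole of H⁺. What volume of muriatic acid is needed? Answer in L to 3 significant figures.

64.5 L

Alkalinity to neutralize: (247 − 79) = 168 mg/L as CaCO₃ × 179,000 L = 30,070 g as CaCO₃.
Equivalents of H⁺ required: 30,070 ÷ 50 g/eq = 601.4 eq = 601.4 mol HCl.
Mass of HCl: 601.4 × 36.5 = 21,950 g.
Mass of 30.1% solution: 21,950 / 0.301 = 72,930 g.
Volume: 72,930 g ÷ 1.13 g/mL = 64,540 mL.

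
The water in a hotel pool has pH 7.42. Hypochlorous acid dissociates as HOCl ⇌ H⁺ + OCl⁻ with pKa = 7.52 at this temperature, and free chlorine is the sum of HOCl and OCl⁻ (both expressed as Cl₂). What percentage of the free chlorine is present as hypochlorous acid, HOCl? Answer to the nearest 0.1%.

55.7%

[OCl⁻]/[HOCl] = 10^(pH − pKa) = 10^(7.42 − 7.52) = 10^-0.10 = 0.7943.
Fraction as HOCl = 1 / (1 + 0.7943) = 0.5573.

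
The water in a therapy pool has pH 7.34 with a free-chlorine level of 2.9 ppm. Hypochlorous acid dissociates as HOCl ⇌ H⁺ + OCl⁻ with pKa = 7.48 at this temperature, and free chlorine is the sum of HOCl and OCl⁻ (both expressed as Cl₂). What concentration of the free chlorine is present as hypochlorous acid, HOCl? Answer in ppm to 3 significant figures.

1.68 ppm

[OCl⁻]/[HOCl] = 10^(pH − pKa) = 10^(7.34 − 7.48) = 10^-0.14 = 0.7244.
Fraction as HOCl = 1 / (1 + 0.7244) = 0.5799.
HOCl = 0.5799 × 2.9 ppm = 1.682 ppm.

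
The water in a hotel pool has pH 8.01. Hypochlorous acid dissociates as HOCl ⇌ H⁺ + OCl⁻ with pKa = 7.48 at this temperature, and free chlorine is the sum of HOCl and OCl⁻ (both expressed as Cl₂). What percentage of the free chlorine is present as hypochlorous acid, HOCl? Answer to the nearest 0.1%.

[OCl⁻]/[HOCl] = 10^(pH − pKa) = 10^(8.01 − 7.48) = 10^0.53 = 3.388.
Fraction as HOCl = 1 / (1 + 3.388) = 0.2279.

22.8%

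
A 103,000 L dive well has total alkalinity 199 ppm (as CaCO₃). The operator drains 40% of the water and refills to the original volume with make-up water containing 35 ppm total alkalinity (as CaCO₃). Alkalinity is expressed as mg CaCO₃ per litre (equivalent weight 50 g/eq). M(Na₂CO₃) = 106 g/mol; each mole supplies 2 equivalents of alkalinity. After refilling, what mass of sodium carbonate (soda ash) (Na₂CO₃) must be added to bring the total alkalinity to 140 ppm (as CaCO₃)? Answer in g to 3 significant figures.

After draining 40% and refilling: 199 × 0.60 + 35 × 0.40 = 133.4 ppm.
Deficit to target: 140 − 133.4 = 6.6 mg/L.
As CaCO₃: 6.6 mg/L × 103,000 L = 679.8 g; ÷ 50 g/eq ÷ 2 = 6.798 mol Na₂CO₃.
Mass: 6.798 × 106 = 720.6 g.

721 g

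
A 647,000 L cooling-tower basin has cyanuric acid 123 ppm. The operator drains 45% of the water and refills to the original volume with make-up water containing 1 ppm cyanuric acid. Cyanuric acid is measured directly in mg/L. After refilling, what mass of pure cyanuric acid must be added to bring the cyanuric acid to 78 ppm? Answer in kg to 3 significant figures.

6.41 kg

After draining 45% and refilling: 123 × 0.55 + 1 × 0.45 = 68.1 ppm.
Deficit to target: 78 − 68.1 = 9.9 mg/L.
Mass: 9.9 mg/L × 647,000 L = 6405 g cyanuric acid.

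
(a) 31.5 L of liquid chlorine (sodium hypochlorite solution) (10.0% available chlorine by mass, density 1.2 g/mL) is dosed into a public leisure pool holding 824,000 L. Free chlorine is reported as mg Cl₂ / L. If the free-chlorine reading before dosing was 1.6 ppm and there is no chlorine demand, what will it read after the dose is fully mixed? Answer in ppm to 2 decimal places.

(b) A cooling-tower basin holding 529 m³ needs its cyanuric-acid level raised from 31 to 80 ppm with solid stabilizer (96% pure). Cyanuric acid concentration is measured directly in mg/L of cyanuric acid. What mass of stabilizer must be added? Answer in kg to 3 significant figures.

(a) 6.19 ppm; (b) 27.0 kg

(a) Mass of solution: 31.5 L × 1000 mL/L × 1.2 g/mL = 37,800 g.
(a) Available chlorine delivered: 37,800 g × 0.1 = 3780 g as Cl₂.
(a) Concentration rise: 3780 g / 824,000 L = 4.587 mg/L = 4.59 ppm.
(a) Final FC: 1.6 + 4.59 = 6.19 ppm.

(b) Volume: 529 m³ = 529,000 L.
(b) CYA to add: (80 − 31) = 49 mg/L × 529,000 L = 25,920 g cyanuric acid.
(b) At 96% purity: 25,920 / 0.96 = 27,000 g product.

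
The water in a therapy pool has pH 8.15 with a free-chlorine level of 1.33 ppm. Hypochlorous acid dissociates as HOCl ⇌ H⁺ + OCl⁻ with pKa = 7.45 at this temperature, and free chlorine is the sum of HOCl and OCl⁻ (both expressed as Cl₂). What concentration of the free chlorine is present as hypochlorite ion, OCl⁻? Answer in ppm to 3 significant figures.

[OCl⁻]/[HOCl] = 10^(pH − pKa) = 10^(8.15 − 7.45) = 10^0.70 = 5.012.
Fraction as HOCl = 1 / (1 + 5.012) = 0.1663.
OCl⁻ = (1 − 0.1663) × 1.33 ppm = 1.109 ppm.

1.11 ppm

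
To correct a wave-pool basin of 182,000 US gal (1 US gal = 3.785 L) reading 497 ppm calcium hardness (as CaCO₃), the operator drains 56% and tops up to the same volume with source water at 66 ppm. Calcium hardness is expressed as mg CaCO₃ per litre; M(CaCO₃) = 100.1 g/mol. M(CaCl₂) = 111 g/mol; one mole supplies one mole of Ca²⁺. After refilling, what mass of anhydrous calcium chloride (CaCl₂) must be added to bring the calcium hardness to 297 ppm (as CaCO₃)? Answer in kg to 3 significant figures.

31.6 kg

Volume: 182,000 US gal × 3.785 L/gal = 688,870 L.
After draining 56% and refilling: 497 × 0.44 + 66 × 0.56 = 255.64 ppm.
Deficit to target: 297 − 255.64 = 41.36 mg/L.
As CaCO₃: 41.36 mg/L × 688,870 L = 28,490 g; ÷ 100.1 = 284.6 mol Ca²⁺.
Mass: 284.6 × 111 = 31,590 g.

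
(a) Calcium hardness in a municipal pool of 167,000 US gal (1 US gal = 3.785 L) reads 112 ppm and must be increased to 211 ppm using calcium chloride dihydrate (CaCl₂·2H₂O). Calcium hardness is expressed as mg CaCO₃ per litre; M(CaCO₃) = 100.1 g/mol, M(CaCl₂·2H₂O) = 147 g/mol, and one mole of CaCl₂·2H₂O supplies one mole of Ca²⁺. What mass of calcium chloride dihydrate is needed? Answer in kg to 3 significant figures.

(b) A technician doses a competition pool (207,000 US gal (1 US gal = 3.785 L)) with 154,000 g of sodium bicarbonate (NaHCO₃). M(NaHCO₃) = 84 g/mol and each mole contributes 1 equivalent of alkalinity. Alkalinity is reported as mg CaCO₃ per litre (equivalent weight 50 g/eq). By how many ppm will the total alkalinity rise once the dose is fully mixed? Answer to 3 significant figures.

(a) Volume: 167,000 US gal × 3.785 L/gal = 632,095 L.
(a) Hardness to add: (211 − 112) = 99 mg/L as CaCO₃ × 632,095 L = 62,580 g as CaCO₃.
(a) Moles of Ca²⁺ (1 mol Ca²⁺ ≡ 1 mol CaCO₃): 62,580 / 100.1 g/mol = 625.1 mol.
(a) Mass of CaCl₂·2H₂O: 625.1 × 147 = 91,900 g.

(b) Volume: 207,000 US gal × 3.785 L/gal = 783,495 L.
(b) Moles of NaHCO₃: 154,000 g ÷ 84 g/mol = 1833 mol → 1833 eq of alkalinity.
(b) As CaCO₃: 1833 eq × 50 g/eq = 91,670 g.
(b) Rise: 91,670 g / 783,495 L × 1000 = 117 mg/L.

(a) 91.9 kg; (b) 117 ppm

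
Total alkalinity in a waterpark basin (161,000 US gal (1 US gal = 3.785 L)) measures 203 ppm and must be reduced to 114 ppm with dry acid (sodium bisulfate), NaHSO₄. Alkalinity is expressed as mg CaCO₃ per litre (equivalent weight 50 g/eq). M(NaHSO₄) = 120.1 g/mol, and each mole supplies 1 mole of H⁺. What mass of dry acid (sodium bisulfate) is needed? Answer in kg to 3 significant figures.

130 kg

Volume: 161,000 US gal × 3.785 L/gal = 609,385 L.
Alkalinity to neutralize: (203 − 114) = 89 mg/L as CaCO₃ × 609,385 L = 54,240 g as CaCO₃.
Equivalents of H⁺ required: 54,240 ÷ 50 g/eq = 1085 eq = 1085 mol NaHSO₄.
Mass of NaHSO₄: 1085 × 120.1 = 130,300 g.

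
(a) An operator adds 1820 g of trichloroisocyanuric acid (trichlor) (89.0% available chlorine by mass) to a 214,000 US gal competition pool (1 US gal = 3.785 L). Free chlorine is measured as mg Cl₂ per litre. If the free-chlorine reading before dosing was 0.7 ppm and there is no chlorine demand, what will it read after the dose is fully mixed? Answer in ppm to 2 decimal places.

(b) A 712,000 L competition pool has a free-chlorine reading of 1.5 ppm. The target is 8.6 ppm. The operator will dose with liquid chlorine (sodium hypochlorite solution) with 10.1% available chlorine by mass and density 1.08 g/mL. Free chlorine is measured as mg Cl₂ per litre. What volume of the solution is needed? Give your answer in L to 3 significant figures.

(a) Volume: 214,000 US gal × 3.785 L/gal = 809,990 L.
(a) Available chlorine delivered: 1820 g × 0.89 = 1620 g as Cl₂.
(a) Concentration rise: 1620 g / 809,990 L = 2 mg/L = 2.00 ppm.
(a) Final FC: 0.7 + 2.00 = 2.70 ppm.

(b) Chlorine deficit: 8.6 − 1.5 = 7.1 ppm = 7.1 mg/L as Cl₂.
(b) Cl₂ equivalent needed: 7.1 mg/L × 712,000 L = 5,055,000 mg = 5055 g.
(b) Product at 10.1% available chlorine: 5055 / 0.101 = 50,050 g.
(b) Volume at density 1.08 g/mL: 50,050 g ÷ 1.08 g/mL = 46,340 mL.

(a) 2.70 ppm; (b) 46.3 L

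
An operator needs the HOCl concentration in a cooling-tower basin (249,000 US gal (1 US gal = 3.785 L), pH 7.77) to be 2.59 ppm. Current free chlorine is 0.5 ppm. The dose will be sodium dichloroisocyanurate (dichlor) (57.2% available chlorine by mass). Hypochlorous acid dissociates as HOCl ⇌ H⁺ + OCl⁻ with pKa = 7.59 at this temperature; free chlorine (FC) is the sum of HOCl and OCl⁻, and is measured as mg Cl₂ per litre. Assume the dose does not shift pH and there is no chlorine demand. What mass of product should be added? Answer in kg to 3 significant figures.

Volume: 249,000 US gal × 3.785 L/gal = 942,465 L.
[OCl⁻]/[HOCl] = 10^(pH − pKa) = 10^(7.77 − 7.59) = 1.514; fraction as HOCl = 1/(1 + 1.514) = 0.3978.
Free chlorine required for 2.59 ppm HOCl: 2.59 / 0.3978 = 6.51 ppm.
FC to add: 6.51 − 0.5 = 6.01 mg/L as Cl₂.
Cl₂ equivalent: 6.01 mg/L × 942,465 L = 5664 g.
Product at 57.2% available Cl: 5664 / 0.572 = 9903 g.

9.90 kg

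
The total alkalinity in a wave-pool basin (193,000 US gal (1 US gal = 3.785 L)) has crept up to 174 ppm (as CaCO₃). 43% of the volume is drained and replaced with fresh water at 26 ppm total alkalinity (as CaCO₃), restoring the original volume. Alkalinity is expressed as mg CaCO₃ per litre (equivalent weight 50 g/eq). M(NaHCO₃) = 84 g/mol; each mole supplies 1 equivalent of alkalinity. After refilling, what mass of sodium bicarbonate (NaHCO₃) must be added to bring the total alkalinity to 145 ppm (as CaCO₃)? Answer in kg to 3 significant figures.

Volume: 193,000 US gal × 3.785 L/gal = 730,505 L.
After draining 43% and refilling: 174 × 0.57 + 26 × 0.43 = 110.36 ppm.
Deficit to target: 145 − 110.36 = 34.64 mg/L.
As CaCO₃: 34.64 mg/L × 730,505 L = 25,300 g; ÷ 50 g/eq ÷ 1 = 506.1 mol NaHCO₃.
Mass: 506.1 × 84 = 42,510 g.

42.5 kg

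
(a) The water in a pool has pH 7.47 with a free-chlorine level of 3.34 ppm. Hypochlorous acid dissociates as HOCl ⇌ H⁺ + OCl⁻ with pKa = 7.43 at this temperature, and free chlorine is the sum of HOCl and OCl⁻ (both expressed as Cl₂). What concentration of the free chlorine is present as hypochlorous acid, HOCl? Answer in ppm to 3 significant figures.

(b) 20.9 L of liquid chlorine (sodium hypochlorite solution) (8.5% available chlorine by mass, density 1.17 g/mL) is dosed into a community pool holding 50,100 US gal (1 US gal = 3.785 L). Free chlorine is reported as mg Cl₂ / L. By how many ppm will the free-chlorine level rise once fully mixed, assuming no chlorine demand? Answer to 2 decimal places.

(a) 1.59 ppm; (b) 10.96 ppm

(a) [OCl⁻]/[HOCl] = 10^(pH − pKa) = 10^(7.47 − 7.43) = 10^0.04 = 1.096.
(a) Fraction as HOCl = 1 / (1 + 1.096) = 0.477.
(a) HOCl = 0.477 × 3.34 ppm = 1.593 ppm.

(b) Volume: 50,100 US gal × 3.785 L/gal = 189,628 L.
(b) Mass of solution: 20.9 L × 1000 mL/L × 1.17 g/mL = 24,450 g.
(b) Available chlorine delivered: 24,450 g × 0.085 = 2079 g as Cl₂.
(b) Concentration rise: 2079 g / 189,628 L = 10.96 mg/L = 10.96 ppm.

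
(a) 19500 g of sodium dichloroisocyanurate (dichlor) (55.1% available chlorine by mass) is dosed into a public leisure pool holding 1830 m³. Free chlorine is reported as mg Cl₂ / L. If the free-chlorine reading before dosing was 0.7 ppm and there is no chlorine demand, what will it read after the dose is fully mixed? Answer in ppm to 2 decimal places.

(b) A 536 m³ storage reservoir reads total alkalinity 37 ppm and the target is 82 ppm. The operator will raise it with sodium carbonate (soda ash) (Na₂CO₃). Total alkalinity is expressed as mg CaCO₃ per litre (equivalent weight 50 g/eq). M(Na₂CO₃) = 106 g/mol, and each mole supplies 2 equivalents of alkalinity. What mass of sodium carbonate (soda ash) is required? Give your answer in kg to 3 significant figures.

(a) 6.57 ppm; (b) 25.6 kg

(a) Volume: 1830 m³ = 1,830,000 L.
(a) Available chlorine delivered: 19,500 g × 0.551 = 10,740 g as Cl₂.
(a) Concentration rise: 10,740 g / 1,830,000 L = 5.871 mg/L = 5.87 ppm.
(a) Final FC: 0.7 + 5.87 = 6.57 ppm.

(b) Volume: 536 m³ = 536,000 L.
(b) Alkalinity to add: (82 − 37) = 45 mg/L as CaCO₃ × 536,000 L = 24,120 g as CaCO₃.
(b) Equivalents: 24,120 g ÷ 50 g/eq = 482.4 eq.
(b) Each mole of Na₂CO₃ supplies 2 eq, so 482.4 / 2 = 241.2 mol.
(b) Mass: 241.2 mol × 106 g/mol = 25,570 g.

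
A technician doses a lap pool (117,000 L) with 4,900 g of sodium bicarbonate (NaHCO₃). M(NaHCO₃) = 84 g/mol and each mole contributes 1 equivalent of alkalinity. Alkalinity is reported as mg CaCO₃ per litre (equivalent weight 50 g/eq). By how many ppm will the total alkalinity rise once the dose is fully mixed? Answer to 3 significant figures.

Moles of NaHCO₃: 4,900 g ÷ 84 g/mol = 58.33 mol → 58.33 eq of alkalinity.
As CaCO₃: 58.33 eq × 50 g/eq = 2917 g.
Rise: 2917 g / 117,000 L × 1000 = 24.93 mg/L.

24.9 ppm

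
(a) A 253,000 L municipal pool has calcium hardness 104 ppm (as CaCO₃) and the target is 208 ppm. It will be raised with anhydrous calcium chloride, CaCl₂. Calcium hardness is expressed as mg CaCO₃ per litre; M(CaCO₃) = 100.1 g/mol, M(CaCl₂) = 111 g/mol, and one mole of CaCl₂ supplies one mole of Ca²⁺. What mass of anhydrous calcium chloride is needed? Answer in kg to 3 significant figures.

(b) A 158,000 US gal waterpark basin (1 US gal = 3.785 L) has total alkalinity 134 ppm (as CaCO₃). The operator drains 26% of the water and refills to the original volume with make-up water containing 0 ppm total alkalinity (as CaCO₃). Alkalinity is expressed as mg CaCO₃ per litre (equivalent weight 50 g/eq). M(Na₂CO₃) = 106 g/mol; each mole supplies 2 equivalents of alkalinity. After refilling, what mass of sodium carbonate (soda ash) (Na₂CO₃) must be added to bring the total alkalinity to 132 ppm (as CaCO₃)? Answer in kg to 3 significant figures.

(a) 29.2 kg; (b) 20.8 kg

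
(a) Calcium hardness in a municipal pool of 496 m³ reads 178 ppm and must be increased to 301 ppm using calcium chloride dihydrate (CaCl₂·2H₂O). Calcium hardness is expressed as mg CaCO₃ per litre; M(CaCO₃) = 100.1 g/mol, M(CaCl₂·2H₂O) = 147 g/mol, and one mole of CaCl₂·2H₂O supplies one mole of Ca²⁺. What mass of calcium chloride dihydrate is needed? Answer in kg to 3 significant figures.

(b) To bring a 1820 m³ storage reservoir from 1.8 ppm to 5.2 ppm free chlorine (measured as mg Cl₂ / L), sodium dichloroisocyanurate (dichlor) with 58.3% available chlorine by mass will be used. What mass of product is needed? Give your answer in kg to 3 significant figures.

(a) 89.6 kg; (b) 10.6 kg

(a) Volume: 496 m³ = 496,000 L.
(a) Hardness to add: (301 − 178) = 123 mg/L as CaCO₃ × 496,000 L = 61,010 g as CaCO₃.
(a) Moles of Ca²⁺ (1 mol Ca²⁺ ≡ 1 mol CaCO₃): 61,010 / 100.1 g/mol = 609.5 mol.
(a) Mass of CaCl₂·2H₂O: 609.5 × 147 = 89,590 g.

(b) Volume: 1820 m³ = 1,820,000 L.
(b) Chlorine deficit: 5.2 − 1.8 = 3.4 ppm = 3.4 mg/L as Cl₂.
(b) Cl₂ equivalent needed: 3.4 mg/L × 1,820,000 L = 6,188,000 mg = 6188 g.
(b) Product at 58.3% available chlorine: 6188 / 0.583 = 10,610 g.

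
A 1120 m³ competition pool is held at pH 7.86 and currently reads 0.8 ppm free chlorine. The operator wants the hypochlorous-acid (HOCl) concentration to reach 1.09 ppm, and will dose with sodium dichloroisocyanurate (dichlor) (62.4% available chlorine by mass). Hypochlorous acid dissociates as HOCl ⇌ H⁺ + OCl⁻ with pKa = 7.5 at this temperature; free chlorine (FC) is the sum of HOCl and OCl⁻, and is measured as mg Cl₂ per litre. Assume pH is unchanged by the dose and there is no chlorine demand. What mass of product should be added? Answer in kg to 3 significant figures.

Volume: 1120 m³ = 1,120,000 L.
[OCl⁻]/[HOCl] = 10^(pH − pKa) = 10^(7.86 − 7.5) = 2.291; fraction as HOCl = 1/(1 + 2.291) = 0.3039.
Free chlorine required for 1.09 ppm HOCl: 1.09 / 0.3039 = 3.587 ppm.
FC to add: 3.587 − 0.8 = 2.787 mg/L as Cl₂.
Cl₂ equivalent: 2.787 mg/L × 1,120,000 L = 3121 g.
Product at 62.4% available Cl: 3121 / 0.624 = 5002 g.

5.00 kg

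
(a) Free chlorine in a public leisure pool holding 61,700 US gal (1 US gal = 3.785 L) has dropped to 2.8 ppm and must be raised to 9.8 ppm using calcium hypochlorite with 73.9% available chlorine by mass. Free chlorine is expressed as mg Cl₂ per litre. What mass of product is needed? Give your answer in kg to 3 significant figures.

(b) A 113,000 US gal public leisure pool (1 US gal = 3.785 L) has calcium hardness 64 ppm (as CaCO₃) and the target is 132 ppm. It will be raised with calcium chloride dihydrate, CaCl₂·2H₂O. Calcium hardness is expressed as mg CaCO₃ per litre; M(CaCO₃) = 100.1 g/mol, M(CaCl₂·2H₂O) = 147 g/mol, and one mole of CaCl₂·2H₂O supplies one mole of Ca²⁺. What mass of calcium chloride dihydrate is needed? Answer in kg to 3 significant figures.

(a) Volume: 61,700 US gal × 3.785 L/gal = 233,534 L.
(a) Chlorine deficit: 9.8 − 2.8 = 7 ppm = 7 mg/L as Cl₂.
(a) Cl₂ equivalent needed: 7 mg/L × 233,534 L = 1,635,000 mg = 1635 g.
(a) Product at 73.9% available chlorine: 1635 / 0.739 = 2212 g.

(b) Volume: 113,000 US gal × 3.785 L/gal = 427,705 L.
(b) Hardness to add: (132 − 64) = 68 mg/L as CaCO₃ × 427,705 L = 29,080 g as CaCO₃.
(b) Moles of Ca²⁺ (1 mol Ca²⁺ ≡ 1 mol CaCO₃): 29,080 / 100.1 g/mol = 290.5 mol.
(b) Mass of CaCl₂·2H₂O: 290.5 × 147 = 42,710 g.

(a) 2.21 kg; (b) 42.7 kg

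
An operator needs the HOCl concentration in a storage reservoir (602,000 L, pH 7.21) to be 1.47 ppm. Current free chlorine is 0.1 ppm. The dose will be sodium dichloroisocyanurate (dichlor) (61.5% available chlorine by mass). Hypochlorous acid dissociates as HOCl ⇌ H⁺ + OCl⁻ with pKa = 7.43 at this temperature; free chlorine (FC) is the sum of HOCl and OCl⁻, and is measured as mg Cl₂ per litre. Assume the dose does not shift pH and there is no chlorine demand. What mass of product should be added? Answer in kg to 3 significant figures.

[OCl⁻]/[HOCl] = 10^(pH − pKa) = 10^(7.21 − 7.43) = 0.6026; fraction as HOCl = 1/(1 + 0.6026) = 0.624.
Free chlorine required for 1.47 ppm HOCl: 1.47 / 0.624 = 2.356 ppm.
FC to add: 2.356 − 0.1 = 2.256 mg/L as Cl₂.
Cl₂ equivalent: 2.256 mg/L × 602,000 L = 1358 g.
Product at 61.5% available Cl: 1358 / 0.615 = 2208 g.

2.21 kg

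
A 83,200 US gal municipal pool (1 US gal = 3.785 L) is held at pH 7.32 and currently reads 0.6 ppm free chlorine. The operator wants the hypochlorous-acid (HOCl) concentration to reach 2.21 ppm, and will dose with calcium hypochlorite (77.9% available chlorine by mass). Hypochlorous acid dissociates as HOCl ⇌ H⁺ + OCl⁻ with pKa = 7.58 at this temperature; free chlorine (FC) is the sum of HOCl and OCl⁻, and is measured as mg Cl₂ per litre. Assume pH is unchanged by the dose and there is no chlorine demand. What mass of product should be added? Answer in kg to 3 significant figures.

1.14 kg

Volume: 83,200 US gal × 3.785 L/gal = 314,912 L.
[OCl⁻]/[HOCl] = 10^(pH − pKa) = 10^(7.32 − 7.58) = 0.5495; fraction as HOCl = 1/(1 + 0.5495) = 0.6454.
Free chlorine required for 2.21 ppm HOCl: 2.21 / 0.6454 = 3.424 ppm.
FC to add: 3.424 − 0.6 = 2.824 mg/L as Cl₂.
Cl₂ equivalent: 2.824 mg/L × 314,912 L = 889.5 g.
Product at 77.9% available Cl: 889.5 / 0.779 = 1142 g.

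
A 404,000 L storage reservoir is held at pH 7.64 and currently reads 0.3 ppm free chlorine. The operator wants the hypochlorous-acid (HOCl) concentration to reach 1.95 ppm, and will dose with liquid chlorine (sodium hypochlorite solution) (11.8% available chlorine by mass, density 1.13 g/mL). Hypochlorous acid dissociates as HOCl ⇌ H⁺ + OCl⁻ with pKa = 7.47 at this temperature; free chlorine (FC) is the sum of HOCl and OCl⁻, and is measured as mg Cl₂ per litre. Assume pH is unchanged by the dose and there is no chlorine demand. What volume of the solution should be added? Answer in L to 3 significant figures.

[OCl⁻]/[HOCl] = 10^(pH − pKa) = 10^(7.64 − 7.47) = 1.479; fraction as HOCl = 1/(1 + 1.479) = 0.4034.
Free chlorine required for 1.95 ppm HOCl: 1.95 / 0.4034 = 4.834 ppm.
FC to add: 4.834 − 0.3 = 4.534 mg/L as Cl₂.
Cl₂ equivalent: 4.534 mg/L × 404,000 L = 1832 g.
Product at 11.8% available Cl: 1832 / 0.118 = 15,520 g.
Volume: 15,520 g ÷ 1.13 g/mL = 13,740 mL.

13.7 L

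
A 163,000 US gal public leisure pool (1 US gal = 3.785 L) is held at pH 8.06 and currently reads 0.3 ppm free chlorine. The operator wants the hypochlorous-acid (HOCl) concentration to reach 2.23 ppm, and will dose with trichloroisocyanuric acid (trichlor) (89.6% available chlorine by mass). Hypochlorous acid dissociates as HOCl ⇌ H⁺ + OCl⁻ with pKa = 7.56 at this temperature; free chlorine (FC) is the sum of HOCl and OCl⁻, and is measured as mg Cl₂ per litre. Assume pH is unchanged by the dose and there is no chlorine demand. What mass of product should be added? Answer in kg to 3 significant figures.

Volume: 163,000 US gal × 3.785 L/gal = 616,955 L.
[OCl⁻]/[HOCl] = 10^(pH − pKa) = 10^(8.06 − 7.56) = 3.162; fraction as HOCl = 1/(1 + 3.162) = 0.2403.
Free chlorine required for 2.23 ppm HOCl: 2.23 / 0.2403 = 9.282 ppm.
FC to add: 9.282 − 0.3 = 8.982 mg/L as Cl₂.
Cl₂ equivalent: 8.982 mg/L × 616,955 L = 5541 g.
Product at 89.6% available Cl: 5541 / 0.896 = 6185 g.

6.18 kg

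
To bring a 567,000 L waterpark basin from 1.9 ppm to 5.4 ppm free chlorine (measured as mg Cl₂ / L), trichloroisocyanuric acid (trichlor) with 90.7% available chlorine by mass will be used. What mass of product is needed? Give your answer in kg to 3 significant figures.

2.19 kg

Chlorine deficit: 5.4 − 1.9 = 3.5 ppm = 3.5 mg/L as Cl₂.
Cl₂ equivalent needed: 3.5 mg/L × 567,000 L = 1,984,000 mg = 1984 g.
Product at 90.7% available chlorine: 1984 / 0.907 = 2188 g.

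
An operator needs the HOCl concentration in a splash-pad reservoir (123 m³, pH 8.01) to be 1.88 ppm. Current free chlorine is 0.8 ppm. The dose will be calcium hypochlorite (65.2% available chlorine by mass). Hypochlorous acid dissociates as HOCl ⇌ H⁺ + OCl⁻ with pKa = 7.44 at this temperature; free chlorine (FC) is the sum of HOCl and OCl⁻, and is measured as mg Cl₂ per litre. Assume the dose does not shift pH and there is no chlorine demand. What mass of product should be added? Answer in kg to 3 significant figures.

Volume: 123 m³ = 123,000 L.
[OCl⁻]/[HOCl] = 10^(pH − pKa) = 10^(8.01 − 7.44) = 3.715; fraction as HOCl = 1/(1 + 3.715) = 0.2121.
Free chlorine required for 1.88 ppm HOCl: 1.88 / 0.2121 = 8.865 ppm.
FC to add: 8.865 − 0.8 = 8.065 mg/L as Cl₂.
Cl₂ equivalent: 8.065 mg/L × 123,000 L = 992 g.
Product at 65.2% available Cl: 992 / 0.652 = 1521 g.

1.52 kg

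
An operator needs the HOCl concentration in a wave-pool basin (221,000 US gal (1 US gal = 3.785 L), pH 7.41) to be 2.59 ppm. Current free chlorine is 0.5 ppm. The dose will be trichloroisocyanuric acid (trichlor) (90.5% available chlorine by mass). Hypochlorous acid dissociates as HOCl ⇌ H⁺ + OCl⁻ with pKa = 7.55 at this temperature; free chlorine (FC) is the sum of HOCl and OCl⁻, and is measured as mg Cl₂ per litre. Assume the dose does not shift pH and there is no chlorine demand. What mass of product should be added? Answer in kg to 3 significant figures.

Volume: 221,000 US gal × 3.785 L/gal = 836,485 L.
[OCl⁻]/[HOCl] = 10^(pH − pKa) = 10^(7.41 − 7.55) = 0.7244; fraction as HOCl = 1/(1 + 0.7244) = 0.5799.
Free chlorine required for 2.59 ppm HOCl: 2.59 / 0.5799 = 4.466 ppm.
FC to add: 4.466 − 0.5 = 3.966 mg/L as Cl₂.
Cl₂ equivalent: 3.966 mg/L × 836,485 L = 3318 g.
Product at 90.5% available Cl: 3318 / 0.905 = 3666 g.

3.67 kg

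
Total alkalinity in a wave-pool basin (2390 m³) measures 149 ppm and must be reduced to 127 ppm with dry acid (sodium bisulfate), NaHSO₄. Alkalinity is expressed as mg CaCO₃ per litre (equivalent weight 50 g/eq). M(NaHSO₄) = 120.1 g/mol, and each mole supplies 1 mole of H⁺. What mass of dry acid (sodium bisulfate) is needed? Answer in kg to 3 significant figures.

Volume: 2390 m³ = 2,390,000 L.
Alkalinity to neutralize: (149 − 127) = 22 mg/L as CaCO₃ × 2,390,000 L = 52,580 g as CaCO₃.
Equivalents of H⁺ required: 52,580 ÷ 50 g/eq = 1052 eq = 1052 mol NaHSO₄.
Mass of NaHSO₄: 1052 × 120.1 = 126,300 g.

126 kg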